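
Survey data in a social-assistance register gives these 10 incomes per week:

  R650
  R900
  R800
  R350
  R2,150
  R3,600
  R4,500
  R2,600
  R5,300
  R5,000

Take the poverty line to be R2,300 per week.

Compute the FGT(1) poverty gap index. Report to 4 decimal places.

0.2891

Incomes under z: R350, R650, R800, R900, R2,150 (q = 5 of N = 10).
Gap ratios (z−y)/z: (2300−350)/2300 = 0.8478; (2300−650)/2300 = 0.7174; (2300−800)/2300 = 0.6522; (2300−900)/2300 = 0.6087; (2300−2150)/2300 = 0.0652.
Σ = 2.891304. Dividing by the full population N = 10 gives P₁ = 0.2891.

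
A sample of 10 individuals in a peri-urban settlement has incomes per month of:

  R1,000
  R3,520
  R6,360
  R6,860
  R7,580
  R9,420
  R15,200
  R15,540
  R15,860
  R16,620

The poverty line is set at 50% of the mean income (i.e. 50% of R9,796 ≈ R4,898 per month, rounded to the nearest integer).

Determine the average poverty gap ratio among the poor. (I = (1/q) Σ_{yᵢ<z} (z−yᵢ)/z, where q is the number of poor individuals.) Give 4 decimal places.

0.5386

Below z: R1,000, R3,520 (q = 2 of N = 10).
Shortfall ratios (z−y)/z: 0.7958, 0.2813; sum = 1.077174.
I averages over the q = 2 poor units only: 1.077174 / 2 = 0.5386.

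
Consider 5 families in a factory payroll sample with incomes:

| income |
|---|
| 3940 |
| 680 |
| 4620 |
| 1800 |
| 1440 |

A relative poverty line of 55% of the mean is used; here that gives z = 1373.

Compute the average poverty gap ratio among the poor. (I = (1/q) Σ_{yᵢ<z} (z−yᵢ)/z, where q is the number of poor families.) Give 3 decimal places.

0.505

Below the line: 680 (q = 1 of N = 5).
Shortfall ratios (z−y)/z: 0.5047; sum = 0.504734.
The income-gap ratio divides by q (the poor only): 0.504734 / 1 = 0.505.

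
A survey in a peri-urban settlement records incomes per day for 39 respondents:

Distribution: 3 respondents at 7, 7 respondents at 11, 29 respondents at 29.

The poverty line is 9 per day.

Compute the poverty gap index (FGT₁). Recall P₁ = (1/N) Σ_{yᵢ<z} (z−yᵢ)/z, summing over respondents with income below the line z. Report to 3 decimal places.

0.017

Below z: 3×7 (q = 3 of N = 39).
Gap ratios (z−y)/z: (9−7)/9 = 0.2222 (×3).
Sum of shortfalls = 0.666667; P₁ averages over all N: 0.666667 / 39 = 0.017.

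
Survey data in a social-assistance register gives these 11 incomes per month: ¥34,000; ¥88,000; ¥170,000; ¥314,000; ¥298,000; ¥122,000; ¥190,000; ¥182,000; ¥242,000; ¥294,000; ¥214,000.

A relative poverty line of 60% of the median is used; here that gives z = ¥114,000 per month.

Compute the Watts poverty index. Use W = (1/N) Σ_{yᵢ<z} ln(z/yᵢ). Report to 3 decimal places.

Below z: ¥34,000, ¥88,000 (q = 2 of N = 11).
Log shortfalls: ln(114000/34000) = 1.2098; ln(114000/88000) = 0.2589.
W = 1.468700 / 11 = 0.134.

0.134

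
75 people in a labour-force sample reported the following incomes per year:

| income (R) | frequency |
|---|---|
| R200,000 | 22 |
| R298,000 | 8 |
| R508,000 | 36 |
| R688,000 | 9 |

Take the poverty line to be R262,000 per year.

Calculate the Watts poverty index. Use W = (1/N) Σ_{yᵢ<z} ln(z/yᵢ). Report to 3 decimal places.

Below the line: 22×R200,000 (q = 22 of N = 75).
ln(z/y) terms: ln(262000/200000) = 0.2700 (×22).
W = 5.940597 / 75 = 0.079.

0.079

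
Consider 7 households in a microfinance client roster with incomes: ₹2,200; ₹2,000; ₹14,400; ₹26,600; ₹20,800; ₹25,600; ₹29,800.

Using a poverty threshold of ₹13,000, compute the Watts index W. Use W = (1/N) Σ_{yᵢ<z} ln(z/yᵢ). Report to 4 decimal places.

Poor units: ₹2,000, ₹2,200 (q = 2 of N = 7).
ln(z/y) terms: ln(13000/2000) = 1.8718; ln(13000/2200) = 1.7765.
W = 3.648294 / 7 = 0.5212.

0.5212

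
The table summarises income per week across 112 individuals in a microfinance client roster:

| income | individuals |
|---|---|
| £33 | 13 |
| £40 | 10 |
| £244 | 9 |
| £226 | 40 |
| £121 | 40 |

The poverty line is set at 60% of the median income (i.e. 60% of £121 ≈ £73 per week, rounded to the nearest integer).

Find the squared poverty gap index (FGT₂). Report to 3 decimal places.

Below the line: 13×£33, 10×£40 (q = 23 of N = 112).
Gap ratios (z−y)/z: (73−33)/73 = 0.5479 (×13); (73−40)/73 = 0.4521 (×10).
Squared: 0.3002 (×13); 0.2044 (×10).
Sum = 5.946707; P₂ = 5.946707 / 112 = 0.053.

0.053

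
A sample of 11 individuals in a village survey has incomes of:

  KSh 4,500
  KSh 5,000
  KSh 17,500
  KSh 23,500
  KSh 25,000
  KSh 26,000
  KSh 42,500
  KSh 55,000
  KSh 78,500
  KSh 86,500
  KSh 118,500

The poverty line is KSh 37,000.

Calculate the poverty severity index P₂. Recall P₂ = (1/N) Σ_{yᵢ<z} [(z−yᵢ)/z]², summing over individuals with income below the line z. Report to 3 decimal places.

0.193

Below the line: KSh 4,500, KSh 5,000, KSh 17,500, KSh 23,500, KSh 25,000, KSh 26,000 (q = 6 of N = 11).
Gap ratios (z−y)/z: (37000−4500)/37000 = 0.8784; (37000−5000)/37000 = 0.8649; (37000−17500)/37000 = 0.5270; (37000−23500)/37000 = 0.3649; (37000−25000)/37000 = 0.3243; (37000−26000)/37000 = 0.2973.
Squared: 0.7715; 0.7480; 0.2778; 0.1331; 0.1052; 0.0884.
Sum = 2.123996; P₂ = 2.123996 / 11 = 0.193.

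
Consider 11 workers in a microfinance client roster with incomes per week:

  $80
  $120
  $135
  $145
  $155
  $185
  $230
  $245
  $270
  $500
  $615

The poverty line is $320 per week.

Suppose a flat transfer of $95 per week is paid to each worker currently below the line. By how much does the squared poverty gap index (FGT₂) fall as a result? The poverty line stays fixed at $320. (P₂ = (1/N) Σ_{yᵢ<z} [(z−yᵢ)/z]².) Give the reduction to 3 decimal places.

Before: below the line — $80, $120, $135, $145, $155, $185, $230, $245, $270; squared poverty gap index (FGT₂) = 0.19897.
After the $95 transfer: below the line — $175, $215, $230, $240, $250, $280; squared poverty gap index (FGT₂) = 0.04710.
Reduction = 0.19897 − 0.04710 = 0.152.

0.152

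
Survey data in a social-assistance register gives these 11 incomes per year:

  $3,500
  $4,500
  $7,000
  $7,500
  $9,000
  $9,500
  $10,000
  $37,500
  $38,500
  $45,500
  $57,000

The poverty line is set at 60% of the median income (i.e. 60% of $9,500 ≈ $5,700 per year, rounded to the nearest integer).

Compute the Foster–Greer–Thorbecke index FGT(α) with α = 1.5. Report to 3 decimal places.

0.031

Incomes under z: $3,500, $4,500 (q = 2 of N = 11).
Normalized shortfalls: (5700−3500)/5700 = 0.3860; (5700−4500)/5700 = 0.2105.
Raised to α = 1.5: 0.23978; 0.09660.
Sum = 0.336381; FGT(1.5) = 0.336381 / 11 = 0.031.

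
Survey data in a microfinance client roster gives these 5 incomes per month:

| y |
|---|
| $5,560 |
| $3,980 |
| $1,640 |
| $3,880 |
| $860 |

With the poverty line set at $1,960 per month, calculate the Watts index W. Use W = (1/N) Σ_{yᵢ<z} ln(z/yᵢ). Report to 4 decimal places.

0.2004

Incomes under z: $860, $1,640 (q = 2 of N = 5).
Log shortfalls: ln(1960/860) = 0.8238; ln(1960/1640) = 0.1782.
W = 1.002016 / 5 = 0.2004.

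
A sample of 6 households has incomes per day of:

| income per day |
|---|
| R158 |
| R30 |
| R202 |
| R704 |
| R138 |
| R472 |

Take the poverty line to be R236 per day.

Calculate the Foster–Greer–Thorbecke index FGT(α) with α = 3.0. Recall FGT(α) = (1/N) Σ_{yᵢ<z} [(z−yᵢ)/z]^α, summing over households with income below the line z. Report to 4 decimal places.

0.1293

Below z: R30, R138, R158, R202 (q = 4 of N = 6).
Gap ratios (z−y)/z: (236−30)/236 = 0.8729; (236−138)/236 = 0.4153; (236−158)/236 = 0.3305; (236−202)/236 = 0.1441.
Raised to α = 3.0: 0.66507; 0.07160; 0.03610; 0.00299.
Sum = 0.775766; FGT(3.0) = 0.775766 / 6 = 0.1293.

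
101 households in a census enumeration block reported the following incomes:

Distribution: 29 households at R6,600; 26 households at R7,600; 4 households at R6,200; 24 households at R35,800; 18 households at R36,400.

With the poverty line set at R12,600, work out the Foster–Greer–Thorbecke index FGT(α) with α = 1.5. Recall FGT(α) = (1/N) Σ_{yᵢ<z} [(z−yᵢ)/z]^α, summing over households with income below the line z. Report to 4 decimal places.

0.1730

Incomes under z: 4×R6,200, 29×R6,600, 26×R7,600 (q = 59 of N = 101).
Normalized shortfalls: (12600−6200)/12600 = 0.5079 (×4); (12600−6600)/12600 = 0.4762 (×29); (12600−7600)/12600 = 0.3968 (×26).
Raised to α = 1.5: 0.36200 (×4); 0.32860 (×29); 0.24998 (×26).
Sum = 17.476884; FGT(1.5) = 17.476884 / 101 = 0.1730.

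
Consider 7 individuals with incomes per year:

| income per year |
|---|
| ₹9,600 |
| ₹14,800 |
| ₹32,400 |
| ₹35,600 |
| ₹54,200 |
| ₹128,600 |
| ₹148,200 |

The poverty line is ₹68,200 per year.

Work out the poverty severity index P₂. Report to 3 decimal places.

Poor units: ₹9,600, ₹14,800, ₹32,400, ₹35,600, ₹54,200 (q = 5 of N = 7).
Normalized shortfalls: (68200−9600)/68200 = 0.8592; (68200−14800)/68200 = 0.7830; (68200−32400)/68200 = 0.5249; (68200−35600)/68200 = 0.4780; (68200−54200)/68200 = 0.2053.
Squared: 0.7383; 0.6131; 0.2755; 0.2285; 0.0421.
Sum = 1.897541; P₂ = 1.897541 / 7 = 0.271.

0.271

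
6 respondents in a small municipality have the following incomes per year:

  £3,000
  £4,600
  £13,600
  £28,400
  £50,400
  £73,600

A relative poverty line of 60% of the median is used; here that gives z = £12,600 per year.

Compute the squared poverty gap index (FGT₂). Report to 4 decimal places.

Poor units: £3,000, £4,600 (q = 2 of N = 6).
Shortfall ratios: (12600−3000)/12600 = 0.7619; (12600−4600)/12600 = 0.6349.
Squared: 0.5805; 0.4031.
Sum = 0.983623; P₂ = 0.983623 / 6 = 0.1639.

0.1639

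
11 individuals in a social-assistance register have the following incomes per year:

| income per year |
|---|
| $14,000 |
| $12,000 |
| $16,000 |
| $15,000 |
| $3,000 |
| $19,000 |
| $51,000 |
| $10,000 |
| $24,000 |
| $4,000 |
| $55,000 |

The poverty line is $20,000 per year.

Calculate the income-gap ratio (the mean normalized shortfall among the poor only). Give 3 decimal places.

Below z: $3,000, $4,000, $10,000, $12,000, $14,000, $15,000, $16,000, $19,000 (q = 8 of N = 11).
Relative gaps: 0.8500, 0.8000, 0.5000, 0.4000, 0.3000, 0.2500, 0.2000, 0.0500; sum = 3.350000.
I averages over the q = 8 poor units only: 3.350000 / 8 = 0.419.

0.419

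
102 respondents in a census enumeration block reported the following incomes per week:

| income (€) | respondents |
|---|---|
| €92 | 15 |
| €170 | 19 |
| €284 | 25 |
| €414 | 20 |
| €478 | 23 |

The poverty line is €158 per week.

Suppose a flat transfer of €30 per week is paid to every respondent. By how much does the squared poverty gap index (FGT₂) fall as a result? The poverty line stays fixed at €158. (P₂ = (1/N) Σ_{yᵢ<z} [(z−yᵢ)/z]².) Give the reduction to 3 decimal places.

0.018

Before: below the line — 15×€92; squared poverty gap index (FGT₂) = 0.02566.
After the €30 transfer: below the line — 15×€122; squared poverty gap index (FGT₂) = 0.00763.
Reduction = 0.02566 − 0.00763 = 0.018.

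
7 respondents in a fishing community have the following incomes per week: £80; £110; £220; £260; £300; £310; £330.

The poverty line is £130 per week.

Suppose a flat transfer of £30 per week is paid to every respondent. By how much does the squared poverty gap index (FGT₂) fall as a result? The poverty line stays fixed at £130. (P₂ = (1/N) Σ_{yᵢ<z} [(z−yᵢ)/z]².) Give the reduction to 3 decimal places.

0.021

Before: below the line — £80, £110; squared poverty gap index (FGT₂) = 0.02451.
After the £30 transfer: below the line — £110; squared poverty gap index (FGT₂) = 0.00338.
Reduction = 0.02451 − 0.00338 = 0.021.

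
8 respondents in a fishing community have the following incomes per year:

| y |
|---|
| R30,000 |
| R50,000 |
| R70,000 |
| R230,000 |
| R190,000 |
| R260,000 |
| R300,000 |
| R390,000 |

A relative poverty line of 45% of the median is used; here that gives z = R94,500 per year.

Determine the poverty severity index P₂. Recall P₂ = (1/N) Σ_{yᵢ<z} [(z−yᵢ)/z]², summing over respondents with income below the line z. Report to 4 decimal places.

0.0944

Below the line: R30,000, R50,000, R70,000 (q = 3 of N = 8).
Relative gaps: (94500−30000)/94500 = 0.6825; (94500−50000)/94500 = 0.4709; (94500−70000)/94500 = 0.2593.
Squared: 0.4659; 0.2217; 0.0672.
Sum = 0.754822; P₂ = 0.754822 / 8 = 0.0944.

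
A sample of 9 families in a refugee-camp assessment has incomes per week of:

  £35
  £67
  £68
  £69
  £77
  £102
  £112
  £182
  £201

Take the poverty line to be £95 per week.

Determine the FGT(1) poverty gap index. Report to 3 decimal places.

Below the line: £35, £67, £68, £69, £77 (q = 5 of N = 9).
Relative gaps: (95−35)/95 = 0.6316; (95−67)/95 = 0.2947; (95−68)/95 = 0.2842; (95−69)/95 = 0.2737; (95−77)/95 = 0.1895.
Σ = 1.673684. Dividing by the full population N = 9 gives P₁ = 0.186.

0.186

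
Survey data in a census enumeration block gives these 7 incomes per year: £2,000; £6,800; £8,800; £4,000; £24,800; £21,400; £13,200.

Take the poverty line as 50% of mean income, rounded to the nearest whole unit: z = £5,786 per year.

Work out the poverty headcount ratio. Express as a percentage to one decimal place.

28.6%

2 of the 7 families have income below £5,786.
H = 2/7 = 28.6%.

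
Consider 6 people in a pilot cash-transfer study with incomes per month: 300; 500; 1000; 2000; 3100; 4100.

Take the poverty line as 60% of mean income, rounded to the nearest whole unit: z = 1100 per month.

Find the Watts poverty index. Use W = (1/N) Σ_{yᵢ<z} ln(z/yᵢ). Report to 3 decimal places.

Incomes under z: 300, 500, 1000 (q = 3 of N = 6).
ln(z/y) terms: ln(1100/300) = 1.2993; ln(1100/500) = 0.7885; ln(1100/1000) = 0.0953.
W = 2.183051 / 6 = 0.364.

0.364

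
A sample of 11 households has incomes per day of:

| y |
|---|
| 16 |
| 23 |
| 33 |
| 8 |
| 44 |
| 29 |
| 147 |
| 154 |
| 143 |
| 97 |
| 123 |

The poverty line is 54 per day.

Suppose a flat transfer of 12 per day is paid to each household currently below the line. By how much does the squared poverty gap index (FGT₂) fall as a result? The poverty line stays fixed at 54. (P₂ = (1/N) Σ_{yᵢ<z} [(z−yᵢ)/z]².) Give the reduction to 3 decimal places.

0.101

Before: below the line — 8, 16, 23, 29, 33, 44; squared poverty gap index (FGT₂) = 0.17730.
After the 12 transfer: below the line — 20, 28, 35, 41, 45; squared poverty gap index (FGT₂) = 0.07616.
Reduction = 0.17730 − 0.07616 = 0.101.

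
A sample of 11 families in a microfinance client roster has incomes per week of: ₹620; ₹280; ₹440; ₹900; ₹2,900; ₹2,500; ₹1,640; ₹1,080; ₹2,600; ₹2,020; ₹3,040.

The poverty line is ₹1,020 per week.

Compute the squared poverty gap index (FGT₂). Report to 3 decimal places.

0.092

Below z: ₹280, ₹440, ₹620, ₹900 (q = 4 of N = 11).
Shortfall ratios: (1020−280)/1020 = 0.7255; (1020−440)/1020 = 0.5686; (1020−620)/1020 = 0.3922; (1020−900)/1020 = 0.1176.
Squared: 0.5263; 0.3233; 0.1538; 0.0138.
Sum = 1.017301; P₂ = 1.017301 / 11 = 0.092.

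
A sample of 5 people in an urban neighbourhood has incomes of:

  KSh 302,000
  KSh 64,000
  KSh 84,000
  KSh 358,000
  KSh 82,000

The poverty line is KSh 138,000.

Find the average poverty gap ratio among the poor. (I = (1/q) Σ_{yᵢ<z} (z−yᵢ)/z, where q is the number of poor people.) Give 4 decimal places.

Below the line: KSh 64,000, KSh 82,000, KSh 84,000 (q = 3 of N = 5).
Relative gaps: 0.5362, 0.4058, 0.3913; sum = 1.333333.
I averages over the q = 3 poor units only: 1.333333 / 3 = 0.4444.

0.4444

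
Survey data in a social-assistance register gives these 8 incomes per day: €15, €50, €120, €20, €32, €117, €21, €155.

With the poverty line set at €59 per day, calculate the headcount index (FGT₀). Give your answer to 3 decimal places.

0.625

5 of the 8 people have income below €59.
H = 5/8 = 0.625.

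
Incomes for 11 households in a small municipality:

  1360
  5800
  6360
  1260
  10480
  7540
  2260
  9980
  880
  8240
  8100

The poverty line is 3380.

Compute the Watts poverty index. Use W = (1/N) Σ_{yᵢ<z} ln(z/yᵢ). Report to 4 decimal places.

Poor units: 880, 1260, 1360, 2260 (q = 4 of N = 11).
Log gaps: ln(3380/880) = 1.3457; ln(3380/1260) = 0.9868; ln(3380/1360) = 0.9104; ln(3380/2260) = 0.4025.
W = 3.645375 / 11 = 0.3314.

0.3314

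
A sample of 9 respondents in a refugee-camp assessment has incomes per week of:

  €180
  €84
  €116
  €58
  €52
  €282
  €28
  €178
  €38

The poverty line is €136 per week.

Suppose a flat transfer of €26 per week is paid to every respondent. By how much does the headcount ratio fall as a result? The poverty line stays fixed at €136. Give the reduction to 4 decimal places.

0.1111

Before: below the line — €28, €38, €52, €58, €84, €116; headcount ratio = 0.666667.
After the €26 transfer: below the line — €54, €64, €78, €84, €110; headcount ratio = 0.555556.
Reduction = 0.666667 − 0.555556 = 0.1111.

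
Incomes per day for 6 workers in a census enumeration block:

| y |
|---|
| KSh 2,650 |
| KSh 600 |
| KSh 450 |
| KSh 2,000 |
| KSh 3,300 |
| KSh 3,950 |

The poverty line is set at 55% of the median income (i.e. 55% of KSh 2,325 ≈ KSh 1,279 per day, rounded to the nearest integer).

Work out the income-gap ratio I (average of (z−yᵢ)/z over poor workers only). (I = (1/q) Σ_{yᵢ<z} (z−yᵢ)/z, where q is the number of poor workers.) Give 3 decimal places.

Below the line: KSh 450, KSh 600 (q = 2 of N = 6).
Relative gaps: 0.6482, 0.5309; sum = 1.179046.
I averages over the q = 2 poor units only: 1.179046 / 2 = 0.590.

0.590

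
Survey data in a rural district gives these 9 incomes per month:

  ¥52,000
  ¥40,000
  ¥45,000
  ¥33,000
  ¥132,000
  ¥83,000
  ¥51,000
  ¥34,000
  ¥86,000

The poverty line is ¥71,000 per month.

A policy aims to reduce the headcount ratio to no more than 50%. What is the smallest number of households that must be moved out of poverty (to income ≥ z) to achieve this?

2

Currently q = 6 of N = 9 are below the line (H = 0.667).
A headcount ratio of at most 50% allows at most ⌊0.50 × 9⌋ = 4 poor households.
So at least 6 − 4 = 2 must be lifted.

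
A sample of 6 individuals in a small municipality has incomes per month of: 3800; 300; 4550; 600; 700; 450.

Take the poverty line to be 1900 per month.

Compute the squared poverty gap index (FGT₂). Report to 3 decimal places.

0.360

Poor units: 300, 450, 600, 700 (q = 4 of N = 6).
Gap ratios (z−y)/z: (1900−300)/1900 = 0.8421; (1900−450)/1900 = 0.7632; (1900−600)/1900 = 0.6842; (1900−700)/1900 = 0.6316.
Squared: 0.7091; 0.5824; 0.4681; 0.3989.
Sum = 2.158587; P₂ = 2.158587 / 6 = 0.360.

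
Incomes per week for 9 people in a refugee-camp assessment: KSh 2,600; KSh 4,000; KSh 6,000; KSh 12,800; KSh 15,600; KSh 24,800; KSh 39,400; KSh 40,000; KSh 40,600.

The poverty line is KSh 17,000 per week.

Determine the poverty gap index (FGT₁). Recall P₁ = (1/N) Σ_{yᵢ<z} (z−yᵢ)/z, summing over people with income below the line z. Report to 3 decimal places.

0.288

Below z: KSh 2,600, KSh 4,000, KSh 6,000, KSh 12,800, KSh 15,600 (q = 5 of N = 9).
Shortfall ratios: (17000−2600)/17000 = 0.8471; (17000−4000)/17000 = 0.7647; (17000−6000)/17000 = 0.6471; (17000−12800)/17000 = 0.2471; (17000−15600)/17000 = 0.0824.
Sum of shortfalls = 2.588235; P₁ averages over all N: 2.588235 / 9 = 0.288.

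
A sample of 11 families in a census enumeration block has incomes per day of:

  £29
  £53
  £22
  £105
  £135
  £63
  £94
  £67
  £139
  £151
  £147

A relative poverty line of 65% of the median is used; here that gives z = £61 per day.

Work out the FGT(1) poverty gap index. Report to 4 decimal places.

0.1177

Below z: £22, £29, £53 (q = 3 of N = 11).
Shortfall ratios: (61−22)/61 = 0.6393; (61−29)/61 = 0.5246; (61−53)/61 = 0.1311.
Σ = 1.295082. Dividing by the full population N = 11 gives P₁ = 0.1177.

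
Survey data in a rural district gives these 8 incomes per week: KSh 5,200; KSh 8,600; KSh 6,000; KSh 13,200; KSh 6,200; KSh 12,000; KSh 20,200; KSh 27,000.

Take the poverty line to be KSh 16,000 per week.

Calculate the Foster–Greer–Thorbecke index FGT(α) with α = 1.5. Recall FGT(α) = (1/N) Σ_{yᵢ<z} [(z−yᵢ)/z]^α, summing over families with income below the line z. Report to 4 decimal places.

Incomes under z: KSh 5,200, KSh 6,000, KSh 6,200, KSh 8,600, KSh 12,000, KSh 13,200 (q = 6 of N = 8).
Normalized shortfalls: (16000−5200)/16000 = 0.6750; (16000−6000)/16000 = 0.6250; (16000−6200)/16000 = 0.6125; (16000−8600)/16000 = 0.4625; (16000−12000)/16000 = 0.2500; (16000−13200)/16000 = 0.1750.
Raised to α = 1.5: 0.55457; 0.49411; 0.47936; 0.31453; 0.12500; 0.07321.
Sum = 2.040774; FGT(1.5) = 2.040774 / 8 = 0.2551.

0.2551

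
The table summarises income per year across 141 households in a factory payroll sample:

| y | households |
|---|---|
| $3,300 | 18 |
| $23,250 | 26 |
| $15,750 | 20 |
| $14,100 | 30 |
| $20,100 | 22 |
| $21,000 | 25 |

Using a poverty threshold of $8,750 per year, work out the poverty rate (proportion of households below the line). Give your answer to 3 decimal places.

0.128

18 of the 141 households have income below $8,750.
H = 18/141 = 0.128.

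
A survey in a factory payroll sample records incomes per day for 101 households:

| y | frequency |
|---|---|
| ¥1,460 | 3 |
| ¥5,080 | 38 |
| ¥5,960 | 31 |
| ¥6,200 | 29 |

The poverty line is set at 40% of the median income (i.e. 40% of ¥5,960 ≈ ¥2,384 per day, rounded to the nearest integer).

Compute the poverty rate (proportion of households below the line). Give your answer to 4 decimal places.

0.0297

3 of the 101 households have income below ¥2,384.
H = 3/101 = 0.0297.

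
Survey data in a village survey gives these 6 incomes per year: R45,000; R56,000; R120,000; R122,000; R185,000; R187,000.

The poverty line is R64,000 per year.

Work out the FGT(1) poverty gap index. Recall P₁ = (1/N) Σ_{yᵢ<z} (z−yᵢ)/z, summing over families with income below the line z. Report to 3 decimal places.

0.070

Below z: R45,000, R56,000 (q = 2 of N = 6).
Shortfall ratios: (64000−45000)/64000 = 0.2969; (64000−56000)/64000 = 0.1250.
Σ = 0.421875. Dividing by the full population N = 6 gives P₁ = 0.070.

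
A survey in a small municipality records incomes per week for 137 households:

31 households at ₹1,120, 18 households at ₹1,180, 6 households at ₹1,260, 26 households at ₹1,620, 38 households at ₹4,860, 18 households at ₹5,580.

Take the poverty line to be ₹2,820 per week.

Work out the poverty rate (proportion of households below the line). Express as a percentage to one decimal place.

59.1%

81 of the 137 households have income below ₹2,820.
H = 81/137 = 59.1%.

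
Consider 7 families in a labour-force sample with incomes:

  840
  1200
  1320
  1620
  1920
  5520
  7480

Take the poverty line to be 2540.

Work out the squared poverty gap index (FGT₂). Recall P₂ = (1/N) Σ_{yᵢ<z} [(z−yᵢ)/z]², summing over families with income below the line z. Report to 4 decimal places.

0.1640

Poor units: 840, 1200, 1320, 1620, 1920 (q = 5 of N = 7).
Relative gaps: (2540−840)/2540 = 0.6693; (2540−1200)/2540 = 0.5276; (2540−1320)/2540 = 0.4803; (2540−1620)/2540 = 0.3622; (2540−1920)/2540 = 0.2441.
Squared: 0.4480; 0.2783; 0.2307; 0.1312; 0.0596.
Sum = 1.147746; P₂ = 1.147746 / 7 = 0.1640.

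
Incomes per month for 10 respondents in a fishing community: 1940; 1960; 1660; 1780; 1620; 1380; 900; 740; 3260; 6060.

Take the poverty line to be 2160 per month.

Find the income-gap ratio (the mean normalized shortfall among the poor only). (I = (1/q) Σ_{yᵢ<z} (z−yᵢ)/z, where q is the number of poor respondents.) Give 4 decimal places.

0.3067

Below z: 740, 900, 1380, 1620, 1660, 1780, 1940, 1960 (q = 8 of N = 10).
Shortfall ratios (z−y)/z: 0.6574, 0.5833, 0.3611, 0.2500, 0.2315, 0.1759, 0.1019, 0.0926; sum = 2.453704.
The income-gap ratio divides by q (the poor only): 2.453704 / 8 = 0.3067.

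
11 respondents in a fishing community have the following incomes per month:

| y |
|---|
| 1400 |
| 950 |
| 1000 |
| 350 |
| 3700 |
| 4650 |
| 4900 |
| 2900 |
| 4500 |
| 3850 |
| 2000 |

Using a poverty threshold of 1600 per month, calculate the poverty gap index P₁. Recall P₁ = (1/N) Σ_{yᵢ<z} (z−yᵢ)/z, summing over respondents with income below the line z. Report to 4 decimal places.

0.1534

Poor units: 350, 950, 1000, 1400 (q = 4 of N = 11).
Relative gaps: (1600−350)/1600 = 0.7812; (1600−950)/1600 = 0.4062; (1600−1000)/1600 = 0.3750; (1600−1400)/1600 = 0.1250.
Σ = 1.687500. Dividing by the full population N = 11 gives P₁ = 0.1534.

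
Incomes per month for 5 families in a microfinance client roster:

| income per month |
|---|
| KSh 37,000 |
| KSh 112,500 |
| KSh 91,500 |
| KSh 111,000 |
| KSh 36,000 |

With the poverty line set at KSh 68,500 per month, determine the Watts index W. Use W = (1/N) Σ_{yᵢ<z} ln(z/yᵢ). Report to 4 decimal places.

Below the line: KSh 36,000, KSh 37,000 (q = 2 of N = 5).
Log gaps: ln(68500/36000) = 0.6433; ln(68500/37000) = 0.6159.
W = 1.259231 / 5 = 0.2518.

0.2518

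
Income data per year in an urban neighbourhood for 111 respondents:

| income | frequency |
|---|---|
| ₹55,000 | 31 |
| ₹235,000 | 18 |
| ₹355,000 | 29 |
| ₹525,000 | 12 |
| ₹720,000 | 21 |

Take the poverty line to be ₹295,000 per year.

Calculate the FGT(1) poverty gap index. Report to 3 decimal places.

Below the line: 31×₹55,000, 18×₹235,000 (q = 49 of N = 111).
Normalized shortfalls: (295000−55000)/295000 = 0.8136 (×31); (295000−235000)/295000 = 0.2034 (×18).
Sum of shortfalls = 28.881356; P₁ averages over all N: 28.881356 / 111 = 0.260.

0.260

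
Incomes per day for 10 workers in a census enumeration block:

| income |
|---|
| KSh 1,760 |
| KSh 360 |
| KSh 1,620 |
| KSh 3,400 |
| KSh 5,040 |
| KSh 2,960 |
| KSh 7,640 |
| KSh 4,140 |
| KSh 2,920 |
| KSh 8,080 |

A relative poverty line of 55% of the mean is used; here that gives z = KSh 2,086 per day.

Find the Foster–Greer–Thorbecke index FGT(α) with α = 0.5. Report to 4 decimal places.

Below the line: KSh 360, KSh 1,620, KSh 1,760 (q = 3 of N = 10).
Relative gaps: (2086−360)/2086 = 0.8274; (2086−1620)/2086 = 0.2234; (2086−1760)/2086 = 0.1563.
Raised to α = 0.5: 0.90963; 0.47265; 0.39532.
Sum = 1.777595; FGT(0.5) = 1.777595 / 10 = 0.1778.

0.1778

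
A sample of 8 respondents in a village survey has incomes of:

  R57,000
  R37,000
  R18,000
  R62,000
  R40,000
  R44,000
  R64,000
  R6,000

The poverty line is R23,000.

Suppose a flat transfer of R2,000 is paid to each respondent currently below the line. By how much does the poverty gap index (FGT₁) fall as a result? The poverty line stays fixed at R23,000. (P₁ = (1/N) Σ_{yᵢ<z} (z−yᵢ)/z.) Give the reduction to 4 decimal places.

Before: below the line — R6,000, R18,000; poverty gap index (FGT₁) = 0.119565.
After the R2,000 transfer: below the line — R8,000, R20,000; poverty gap index (FGT₁) = 0.097826.
Reduction = 0.119565 − 0.097826 = 0.0217.

0.0217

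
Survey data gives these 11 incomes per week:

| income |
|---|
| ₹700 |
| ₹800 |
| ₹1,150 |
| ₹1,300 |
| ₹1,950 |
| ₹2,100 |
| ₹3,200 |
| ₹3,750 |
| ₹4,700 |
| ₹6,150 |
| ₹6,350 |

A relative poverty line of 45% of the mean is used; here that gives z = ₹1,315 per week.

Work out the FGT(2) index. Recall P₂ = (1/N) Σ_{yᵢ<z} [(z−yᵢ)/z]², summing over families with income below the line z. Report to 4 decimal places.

Below z: ₹700, ₹800, ₹1,150, ₹1,300 (q = 4 of N = 11).
Normalized shortfalls: (1315−700)/1315 = 0.4677; (1315−800)/1315 = 0.3916; (1315−1150)/1315 = 0.1255; (1315−1300)/1315 = 0.0114.
Squared: 0.2187; 0.1534; 0.0157; 0.0001.
Sum = 0.387977; P₂ = 0.387977 / 11 = 0.0353.

0.0353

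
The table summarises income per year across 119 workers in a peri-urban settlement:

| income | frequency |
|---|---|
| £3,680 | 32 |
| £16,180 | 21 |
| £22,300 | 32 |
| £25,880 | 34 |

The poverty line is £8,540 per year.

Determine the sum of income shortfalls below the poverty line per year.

£155,520

Poor units: 32×£3,680 (q = 32 of N = 119).
Individual gaps: 32×(8540−3680) = 155520.
Aggregate gap = £155,520.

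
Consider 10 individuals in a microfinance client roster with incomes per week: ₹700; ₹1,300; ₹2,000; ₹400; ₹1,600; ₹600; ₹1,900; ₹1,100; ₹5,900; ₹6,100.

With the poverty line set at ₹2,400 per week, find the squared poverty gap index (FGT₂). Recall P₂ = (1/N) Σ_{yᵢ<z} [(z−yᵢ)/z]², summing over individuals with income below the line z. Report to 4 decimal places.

0.2444

Poor units: ₹400, ₹600, ₹700, ₹1,100, ₹1,300, ₹1,600, ₹1,900, ₹2,000 (q = 8 of N = 10).
Gap ratios (z−y)/z: (2400−400)/2400 = 0.8333; (2400−600)/2400 = 0.7500; (2400−700)/2400 = 0.7083; (2400−1100)/2400 = 0.5417; (2400−1300)/2400 = 0.4583; (2400−1600)/2400 = 0.3333; (2400−1900)/2400 = 0.2083; (2400−2000)/2400 = 0.1667.
Squared: 0.6944; 0.5625; 0.5017; 0.2934; 0.2101; 0.1111; 0.0434; 0.0278.
Sum = 2.444444; P₂ = 2.444444 / 10 = 0.2444.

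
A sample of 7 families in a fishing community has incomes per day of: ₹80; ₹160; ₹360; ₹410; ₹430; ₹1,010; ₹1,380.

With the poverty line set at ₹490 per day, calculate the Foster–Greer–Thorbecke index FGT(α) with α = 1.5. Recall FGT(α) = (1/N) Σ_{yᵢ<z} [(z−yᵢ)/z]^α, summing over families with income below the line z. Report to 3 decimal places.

Below the line: ₹80, ₹160, ₹360, ₹410, ₹430 (q = 5 of N = 7).
Shortfall ratios: (490−80)/490 = 0.8367; (490−160)/490 = 0.6735; (490−360)/490 = 0.2653; (490−410)/490 = 0.1633; (490−430)/490 = 0.1224.
Raised to α = 1.5: 0.76539; 0.55268; 0.13665; 0.06597; 0.04285.
Sum = 1.563543; FGT(1.5) = 1.563543 / 7 = 0.223.

0.223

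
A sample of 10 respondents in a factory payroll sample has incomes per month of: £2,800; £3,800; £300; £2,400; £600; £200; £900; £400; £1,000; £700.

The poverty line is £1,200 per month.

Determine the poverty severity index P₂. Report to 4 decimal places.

0.2215

Below z: £200, £300, £400, £600, £700, £900, £1,000 (q = 7 of N = 10).
Normalized shortfalls: (1200−200)/1200 = 0.8333; (1200−300)/1200 = 0.7500; (1200−400)/1200 = 0.6667; (1200−600)/1200 = 0.5000; (1200−700)/1200 = 0.4167; (1200−900)/1200 = 0.2500; (1200−1000)/1200 = 0.1667.
Squared: 0.6944; 0.5625; 0.4444; 0.2500; 0.1736; 0.0625; 0.0278.
Sum = 2.215278; P₂ = 2.215278 / 10 = 0.2215.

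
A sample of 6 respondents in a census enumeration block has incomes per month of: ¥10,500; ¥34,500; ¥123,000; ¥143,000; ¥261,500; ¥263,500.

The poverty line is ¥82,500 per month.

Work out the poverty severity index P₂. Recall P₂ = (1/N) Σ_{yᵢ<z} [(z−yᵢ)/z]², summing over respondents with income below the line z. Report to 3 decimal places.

0.183

Below z: ¥10,500, ¥34,500 (q = 2 of N = 6).
Relative gaps: (82500−10500)/82500 = 0.8727; (82500−34500)/82500 = 0.5818.
Squared: 0.7617; 0.3385.
Sum = 1.100165; P₂ = 1.100165 / 6 = 0.183.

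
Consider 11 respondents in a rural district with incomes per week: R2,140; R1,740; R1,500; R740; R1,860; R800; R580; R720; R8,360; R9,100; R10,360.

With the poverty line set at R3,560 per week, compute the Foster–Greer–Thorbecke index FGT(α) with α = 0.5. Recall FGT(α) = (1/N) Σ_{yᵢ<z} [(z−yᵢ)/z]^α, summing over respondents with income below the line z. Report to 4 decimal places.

0.5797

Incomes under z: R580, R720, R740, R800, R1,500, R1,740, R1,860, R2,140 (q = 8 of N = 11).
Shortfall ratios: (3560−580)/3560 = 0.8371; (3560−720)/3560 = 0.7978; (3560−740)/3560 = 0.7921; (3560−800)/3560 = 0.7753; (3560−1500)/3560 = 0.5787; (3560−1740)/3560 = 0.5112; (3560−1860)/3560 = 0.4775; (3560−2140)/3560 = 0.3989.
Raised to α = 0.5: 0.91492; 0.89317; 0.89002; 0.88050; 0.76069; 0.71501; 0.69103; 0.63157.
Sum = 6.376910; FGT(0.5) = 6.376910 / 11 = 0.5797.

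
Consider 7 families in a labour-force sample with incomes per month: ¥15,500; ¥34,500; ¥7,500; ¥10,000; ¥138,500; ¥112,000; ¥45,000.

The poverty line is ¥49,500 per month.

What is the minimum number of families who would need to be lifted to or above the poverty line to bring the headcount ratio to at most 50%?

2

5 of the 7 families are poor, so H = 5/7 = 0.714.
A headcount ratio of at most 50% allows at most ⌊0.50 × 7⌋ = 3 poor families.
So at least 5 − 3 = 2 must be lifted.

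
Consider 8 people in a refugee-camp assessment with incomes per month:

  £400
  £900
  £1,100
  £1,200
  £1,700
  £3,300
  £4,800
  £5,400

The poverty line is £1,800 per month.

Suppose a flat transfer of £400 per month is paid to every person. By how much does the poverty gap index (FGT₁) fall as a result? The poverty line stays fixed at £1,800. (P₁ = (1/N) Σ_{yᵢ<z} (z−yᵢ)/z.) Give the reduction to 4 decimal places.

0.1181

Before: below the line — £400, £900, £1,100, £1,200, £1,700; poverty gap index (FGT₁) = 0.256944.
After the £400 transfer: below the line — £800, £1,300, £1,500, £1,600; poverty gap index (FGT₁) = 0.138889.
Reduction = 0.256944 − 0.138889 = 0.1181.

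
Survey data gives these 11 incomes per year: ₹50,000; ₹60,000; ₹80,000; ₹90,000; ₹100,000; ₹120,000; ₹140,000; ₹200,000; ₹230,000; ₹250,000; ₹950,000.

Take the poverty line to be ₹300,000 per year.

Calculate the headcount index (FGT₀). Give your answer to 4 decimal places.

10 of the 11 families have income below ₹300,000.
H = 10/11 = 0.9091.

0.9091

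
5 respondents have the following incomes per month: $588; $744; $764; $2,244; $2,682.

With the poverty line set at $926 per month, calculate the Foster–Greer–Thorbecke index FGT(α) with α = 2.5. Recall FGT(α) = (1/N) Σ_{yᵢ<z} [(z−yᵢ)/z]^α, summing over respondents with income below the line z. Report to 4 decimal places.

Below z: $588, $744, $764 (q = 3 of N = 5).
Normalized shortfalls: (926−588)/926 = 0.3650; (926−744)/926 = 0.1965; (926−764)/926 = 0.1749.
Raised to α = 2.5: 0.08049; 0.01713; 0.01280.
Sum = 0.110421; FGT(2.5) = 0.110421 / 5 = 0.0221.

0.0221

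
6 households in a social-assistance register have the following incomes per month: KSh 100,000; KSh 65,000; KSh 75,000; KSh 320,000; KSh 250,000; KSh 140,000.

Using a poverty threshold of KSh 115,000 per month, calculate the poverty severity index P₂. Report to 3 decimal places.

Below the line: KSh 65,000, KSh 75,000, KSh 100,000 (q = 3 of N = 6).
Relative gaps: (115000−65000)/115000 = 0.4348; (115000−75000)/115000 = 0.3478; (115000−100000)/115000 = 0.1304.
Squared: 0.1890; 0.1210; 0.0170.
Sum = 0.327032; P₂ = 0.327032 / 6 = 0.055.

0.055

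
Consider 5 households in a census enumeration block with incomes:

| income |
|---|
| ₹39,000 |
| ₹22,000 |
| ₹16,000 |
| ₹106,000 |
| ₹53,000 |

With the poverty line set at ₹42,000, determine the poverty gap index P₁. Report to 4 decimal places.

Poor units: ₹16,000, ₹22,000, ₹39,000 (q = 3 of N = 5).
Normalized shortfalls: (42000−16000)/42000 = 0.6190; (42000−22000)/42000 = 0.4762; (42000−39000)/42000 = 0.0714.
Sum of shortfalls = 1.166667; P₁ averages over all N: 1.166667 / 5 = 0.2333.

0.2333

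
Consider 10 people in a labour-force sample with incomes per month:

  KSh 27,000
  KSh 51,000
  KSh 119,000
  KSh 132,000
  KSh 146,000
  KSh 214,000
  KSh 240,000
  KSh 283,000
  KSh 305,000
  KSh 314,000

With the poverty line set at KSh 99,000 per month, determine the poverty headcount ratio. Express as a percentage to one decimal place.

2 of the 10 people have income below KSh 99,000.
H = 2/10 = 20.0%.

20.0%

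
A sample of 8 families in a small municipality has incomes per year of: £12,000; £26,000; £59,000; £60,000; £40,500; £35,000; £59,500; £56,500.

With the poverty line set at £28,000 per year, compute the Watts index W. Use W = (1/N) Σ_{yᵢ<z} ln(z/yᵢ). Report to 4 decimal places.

Poor units: £12,000, £26,000 (q = 2 of N = 8).
Log shortfalls: ln(28000/12000) = 0.8473; ln(28000/26000) = 0.0741.
W = 0.921406 / 8 = 0.1152.

0.1152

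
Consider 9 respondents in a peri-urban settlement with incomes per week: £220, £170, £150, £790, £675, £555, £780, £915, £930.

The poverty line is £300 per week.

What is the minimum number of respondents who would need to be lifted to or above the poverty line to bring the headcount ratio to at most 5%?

3

Currently q = 3 of N = 9 are below the line (H = 0.333).
A headcount ratio of at most 5% allows at most ⌊0.05 × 9⌋ = 0 poor respondents.
So at least 3 − 0 = 3 must be lifted.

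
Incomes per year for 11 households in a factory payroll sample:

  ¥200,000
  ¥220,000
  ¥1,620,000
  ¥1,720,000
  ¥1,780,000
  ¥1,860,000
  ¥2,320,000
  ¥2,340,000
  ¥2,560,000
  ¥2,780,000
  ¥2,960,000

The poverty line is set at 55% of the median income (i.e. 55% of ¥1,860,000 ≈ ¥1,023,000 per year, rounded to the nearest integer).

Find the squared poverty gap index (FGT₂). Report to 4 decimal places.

Below z: ¥200,000, ¥220,000 (q = 2 of N = 11).
Relative gaps: (1023000−200000)/1023000 = 0.8045; (1023000−220000)/1023000 = 0.7849.
Squared: 0.6472; 0.6161.
Sum = 1.263355; P₂ = 1.263355 / 11 = 0.1149.

0.1149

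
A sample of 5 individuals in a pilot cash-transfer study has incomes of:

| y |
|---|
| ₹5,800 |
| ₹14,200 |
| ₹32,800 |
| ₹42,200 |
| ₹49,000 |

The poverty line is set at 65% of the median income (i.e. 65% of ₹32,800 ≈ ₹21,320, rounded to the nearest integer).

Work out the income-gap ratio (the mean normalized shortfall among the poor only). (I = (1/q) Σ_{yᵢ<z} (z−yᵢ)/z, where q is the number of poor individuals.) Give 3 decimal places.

0.531

Below z: ₹5,800, ₹14,200 (q = 2 of N = 5).
Relative gaps: 0.7280, 0.3340; sum = 1.061914.
The income-gap ratio divides by q (the poor only): 1.061914 / 2 = 0.531.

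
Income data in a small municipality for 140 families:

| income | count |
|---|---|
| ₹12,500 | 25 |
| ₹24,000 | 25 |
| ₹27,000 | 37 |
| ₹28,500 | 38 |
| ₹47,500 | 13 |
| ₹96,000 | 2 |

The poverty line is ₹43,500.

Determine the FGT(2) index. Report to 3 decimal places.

0.197

Incomes under z: 25×₹12,500, 25×₹24,000, 37×₹27,000, 38×₹28,500 (q = 125 of N = 140).
Shortfall ratios: (43500−12500)/43500 = 0.7126 (×25); (43500−24000)/43500 = 0.4483 (×25); (43500−27000)/43500 = 0.3793 (×37); (43500−28500)/43500 = 0.3448 (×38).
Squared: 0.5079 (×25); 0.2010 (×25); 0.1439 (×37); 0.1189 (×38).
Sum = 27.562161; P₂ = 27.562161 / 140 = 0.197.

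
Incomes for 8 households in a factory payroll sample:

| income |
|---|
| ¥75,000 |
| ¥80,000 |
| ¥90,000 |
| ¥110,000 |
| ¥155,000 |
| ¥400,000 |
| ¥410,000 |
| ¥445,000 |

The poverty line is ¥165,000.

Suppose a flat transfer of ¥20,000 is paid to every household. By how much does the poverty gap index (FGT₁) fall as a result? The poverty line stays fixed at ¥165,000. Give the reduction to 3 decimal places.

0.068

Before: below the line — ¥75,000, ¥80,000, ¥90,000, ¥110,000, ¥155,000; poverty gap index (FGT₁) = 0.23864.
After the ¥20,000 transfer: below the line — ¥95,000, ¥100,000, ¥110,000, ¥130,000; poverty gap index (FGT₁) = 0.17045.
Reduction = 0.23864 − 0.17045 = 0.068.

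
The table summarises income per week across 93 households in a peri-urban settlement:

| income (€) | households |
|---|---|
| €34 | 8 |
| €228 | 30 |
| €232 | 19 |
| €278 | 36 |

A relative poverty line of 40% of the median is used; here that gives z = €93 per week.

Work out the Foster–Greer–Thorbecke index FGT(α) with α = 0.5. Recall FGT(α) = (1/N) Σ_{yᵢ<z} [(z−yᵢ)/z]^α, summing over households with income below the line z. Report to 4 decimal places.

Poor units: 8×€34 (q = 8 of N = 93).
Normalized shortfalls: (93−34)/93 = 0.6344 (×8).
Raised to α = 0.5: 0.79650 (×8).
Sum = 6.371982; FGT(0.5) = 6.371982 / 93 = 0.0685.

0.0685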